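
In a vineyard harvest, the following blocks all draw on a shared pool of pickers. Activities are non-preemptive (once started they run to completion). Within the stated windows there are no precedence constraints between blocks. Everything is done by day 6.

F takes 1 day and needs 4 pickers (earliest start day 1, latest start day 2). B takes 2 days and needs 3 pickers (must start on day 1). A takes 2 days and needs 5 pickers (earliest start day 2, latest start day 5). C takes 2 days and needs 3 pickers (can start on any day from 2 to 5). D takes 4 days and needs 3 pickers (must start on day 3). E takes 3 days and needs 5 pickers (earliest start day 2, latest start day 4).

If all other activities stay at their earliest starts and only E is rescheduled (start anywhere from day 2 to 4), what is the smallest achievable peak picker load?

11

E@2: d1:7  d2:16  d3:16  d4:8  d5:3  d6:3 → peak 16
E@3: d1:7  d2:11  d3:16  d4:8  d5:8  d6:3 → peak 16
E@4: d1:7  d2:11  d3:11  d4:8  d5:8  d6:8 → peak 11
Best is E@4, peak 11.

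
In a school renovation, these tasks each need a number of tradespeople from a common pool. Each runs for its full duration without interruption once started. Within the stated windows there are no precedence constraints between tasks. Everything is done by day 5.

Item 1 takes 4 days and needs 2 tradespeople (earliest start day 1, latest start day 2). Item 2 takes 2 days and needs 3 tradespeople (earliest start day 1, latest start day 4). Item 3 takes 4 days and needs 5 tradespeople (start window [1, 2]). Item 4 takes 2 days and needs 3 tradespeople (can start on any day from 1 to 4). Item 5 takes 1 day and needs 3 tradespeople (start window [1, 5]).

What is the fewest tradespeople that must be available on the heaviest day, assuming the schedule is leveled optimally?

10

Early-start (Item 1@1, Item 2@1, Item 3@1, Item 4@1, Item 5@1) gives peak 16: d1:16  d2:13  d3:7  d4:7  d5:0.
Shift Item 4→3, Item 5→5.
Schedule Item 1@1, Item 2@1, Item 3@1, Item 4@3, Item 5@5: d1:10  d2:10  d3:10  d4:10  d5:3 — peak 10.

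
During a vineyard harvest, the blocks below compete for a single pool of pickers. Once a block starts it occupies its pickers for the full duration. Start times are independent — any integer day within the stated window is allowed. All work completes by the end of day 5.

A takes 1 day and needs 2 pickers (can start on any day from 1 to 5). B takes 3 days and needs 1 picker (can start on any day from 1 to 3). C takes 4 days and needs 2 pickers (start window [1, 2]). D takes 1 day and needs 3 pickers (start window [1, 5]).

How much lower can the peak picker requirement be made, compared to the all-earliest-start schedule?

4

Early-start peak: d1:8  d2:3  d3:3  d4:2  d5:0 ⇒ 8.
Leveled (A@1, B@2, C@1, D@5): d1:4  d2:3  d3:3  d4:3  d5:3 ⇒ 4.
Reduction 8 − 4 = 4.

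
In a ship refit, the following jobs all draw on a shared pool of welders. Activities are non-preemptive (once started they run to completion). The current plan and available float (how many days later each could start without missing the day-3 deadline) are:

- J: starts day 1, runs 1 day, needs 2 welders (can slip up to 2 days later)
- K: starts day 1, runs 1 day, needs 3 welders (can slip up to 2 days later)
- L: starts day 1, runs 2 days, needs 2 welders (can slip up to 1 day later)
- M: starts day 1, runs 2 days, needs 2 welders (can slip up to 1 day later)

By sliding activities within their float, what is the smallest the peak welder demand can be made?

Early-start (J@1, K@1, L@1, M@1) gives peak 9: d1:9  d2:4  d3:0.
Shift L→2, M→2.
Schedule J@1, K@1, L@2, M@2: d1:5  d2:4  d3:4 — peak 5.
Total welder-days = 13 over 3 days ⇒ peak ≥ ⌈13/3⌉ = 5, so 5 is optimal.

5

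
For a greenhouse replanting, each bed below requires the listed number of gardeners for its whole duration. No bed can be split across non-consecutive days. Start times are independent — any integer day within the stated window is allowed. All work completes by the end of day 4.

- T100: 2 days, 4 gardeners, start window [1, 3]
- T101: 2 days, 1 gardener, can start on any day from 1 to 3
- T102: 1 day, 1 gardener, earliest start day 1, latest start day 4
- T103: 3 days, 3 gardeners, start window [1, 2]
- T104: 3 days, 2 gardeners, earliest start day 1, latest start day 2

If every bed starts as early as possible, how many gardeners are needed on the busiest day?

Early-start schedule: T100@1, T101@1, T102@1, T103@1, T104@1.
Load per day: day 1: 11, day 2: 10, day 3: 5, day 4: 0.
Peak is 11.

11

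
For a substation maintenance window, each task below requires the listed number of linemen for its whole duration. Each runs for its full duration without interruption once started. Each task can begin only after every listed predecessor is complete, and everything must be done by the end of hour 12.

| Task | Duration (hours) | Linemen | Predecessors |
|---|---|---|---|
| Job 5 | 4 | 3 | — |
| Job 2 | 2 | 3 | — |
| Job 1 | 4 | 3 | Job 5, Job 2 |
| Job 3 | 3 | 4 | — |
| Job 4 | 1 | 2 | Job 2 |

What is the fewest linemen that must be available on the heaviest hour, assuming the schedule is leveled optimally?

Early-start (Job 5@1, Job 2@1, Job 1@5, Job 3@1, Job 4@3) gives peak 10: h1:10  h2:10  h3:9  h4:3  h5:3  h6:3  h7:3  h8:3  h9:0  h10:0  h11:0  h12:0.
Shift Job 3→9.
Schedule Job 5@1, Job 2@1, Job 1@5, Job 3@9, Job 4@3: h1:6  h2:6  h3:5  h4:3  h5:3  h6:3  h7:3  h8:3  h9:4  h10:4  h11:4  h12:0 — peak 6.

6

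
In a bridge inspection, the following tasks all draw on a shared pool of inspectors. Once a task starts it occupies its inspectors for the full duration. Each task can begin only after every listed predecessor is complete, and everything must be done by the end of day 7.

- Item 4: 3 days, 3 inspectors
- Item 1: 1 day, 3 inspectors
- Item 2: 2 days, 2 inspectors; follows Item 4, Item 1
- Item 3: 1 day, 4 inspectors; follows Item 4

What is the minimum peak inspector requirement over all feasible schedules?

Early-start (Item 4@1, Item 1@1, Item 2@4, Item 3@4) gives peak 6: d1:6  d2:3  d3:3  d4:6  d5:2  d6:0  d7:0.
Shift Item 1→4, Item 2→5, Item 3→7.
Schedule Item 4@1, Item 1@4, Item 2@5, Item 3@7: d1:3  d2:3  d3:3  d4:3  d5:2  d6:2  d7:4 — peak 4.

4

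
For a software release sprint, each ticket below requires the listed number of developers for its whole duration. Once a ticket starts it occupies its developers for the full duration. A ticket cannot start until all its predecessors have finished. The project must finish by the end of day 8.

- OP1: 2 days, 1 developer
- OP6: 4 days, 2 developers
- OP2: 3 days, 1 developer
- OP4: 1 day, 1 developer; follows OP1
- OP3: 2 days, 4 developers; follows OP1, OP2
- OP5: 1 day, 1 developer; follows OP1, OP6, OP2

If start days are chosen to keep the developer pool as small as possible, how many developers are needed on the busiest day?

4

Early-start (OP1@1, OP6@1, OP2@1, OP4@3, OP3@4, OP5@5) gives peak 6: d1:4  d2:4  d3:4  d4:6  d5:5  d6:0  d7:0  d8:0.
Shift OP3→5, OP5→7.
Schedule OP1@1, OP6@1, OP2@1, OP4@3, OP3@5, OP5@7: d1:4  d2:4  d3:4  d4:2  d5:4  d6:4  d7:1  d8:0 — peak 4.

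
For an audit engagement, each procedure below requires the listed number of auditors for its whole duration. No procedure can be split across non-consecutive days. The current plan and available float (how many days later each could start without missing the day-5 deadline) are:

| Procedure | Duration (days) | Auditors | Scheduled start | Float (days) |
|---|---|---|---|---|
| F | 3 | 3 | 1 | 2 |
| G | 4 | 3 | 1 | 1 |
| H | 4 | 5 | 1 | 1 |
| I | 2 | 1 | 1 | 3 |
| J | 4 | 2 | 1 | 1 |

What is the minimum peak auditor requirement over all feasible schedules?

Early-start (F@1, G@1, H@1, I@1, J@1) gives peak 14: d1:14  d2:14  d3:13  d4:10  d5:0.
Shift I→4.
Schedule F@1, G@1, H@1, I@4, J@1: d1:13  d2:13  d3:13  d4:11  d5:1 — peak 13.

13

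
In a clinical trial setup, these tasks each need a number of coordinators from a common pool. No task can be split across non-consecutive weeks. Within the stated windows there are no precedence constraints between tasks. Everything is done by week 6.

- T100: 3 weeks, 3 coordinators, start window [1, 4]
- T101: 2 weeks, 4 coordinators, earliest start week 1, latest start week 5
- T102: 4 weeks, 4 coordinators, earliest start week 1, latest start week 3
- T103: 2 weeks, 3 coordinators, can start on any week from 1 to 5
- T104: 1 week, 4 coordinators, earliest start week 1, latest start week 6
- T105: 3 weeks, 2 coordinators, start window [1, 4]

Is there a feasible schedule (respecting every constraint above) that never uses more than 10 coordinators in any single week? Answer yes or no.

yes

Schedule T100@1, T101@1, T102@3, T103@4, T104@6, T105@1: w1:9  w2:9  w3:9  w4:7  w5:7  w6:8 — peak 9 ≤ 10.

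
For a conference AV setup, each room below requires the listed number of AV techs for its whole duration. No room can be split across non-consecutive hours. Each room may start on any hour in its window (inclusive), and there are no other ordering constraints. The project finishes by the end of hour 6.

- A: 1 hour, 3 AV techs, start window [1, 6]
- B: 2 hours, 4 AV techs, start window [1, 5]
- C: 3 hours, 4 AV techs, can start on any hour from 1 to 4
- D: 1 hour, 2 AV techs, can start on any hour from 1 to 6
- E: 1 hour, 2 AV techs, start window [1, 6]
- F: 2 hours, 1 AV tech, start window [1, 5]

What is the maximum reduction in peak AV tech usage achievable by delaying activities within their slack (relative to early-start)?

10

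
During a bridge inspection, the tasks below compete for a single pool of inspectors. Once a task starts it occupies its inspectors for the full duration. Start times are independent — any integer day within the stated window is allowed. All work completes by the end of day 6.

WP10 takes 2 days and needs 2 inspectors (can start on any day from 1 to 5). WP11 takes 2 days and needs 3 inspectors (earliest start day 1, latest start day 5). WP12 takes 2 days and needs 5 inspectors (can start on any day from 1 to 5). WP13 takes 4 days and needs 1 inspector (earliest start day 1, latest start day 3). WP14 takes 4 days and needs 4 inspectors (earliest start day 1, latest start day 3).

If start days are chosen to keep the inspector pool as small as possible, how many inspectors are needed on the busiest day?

7

Early-start (WP10@1, WP11@1, WP12@1, WP13@1, WP14@1) gives peak 15: d1:15  d2:15  d3:5  d4:5  d5:0  d6:0.
Shift WP10→3, WP12→5, WP13→3.
Schedule WP10@3, WP11@1, WP12@5, WP13@3, WP14@1: d1:7  d2:7  d3:7  d4:7  d5:6  d6:6 — peak 7.
Total inspector-days = 40 over 6 days ⇒ peak ≥ ⌈40/6⌉ = 7, so 7 is optimal.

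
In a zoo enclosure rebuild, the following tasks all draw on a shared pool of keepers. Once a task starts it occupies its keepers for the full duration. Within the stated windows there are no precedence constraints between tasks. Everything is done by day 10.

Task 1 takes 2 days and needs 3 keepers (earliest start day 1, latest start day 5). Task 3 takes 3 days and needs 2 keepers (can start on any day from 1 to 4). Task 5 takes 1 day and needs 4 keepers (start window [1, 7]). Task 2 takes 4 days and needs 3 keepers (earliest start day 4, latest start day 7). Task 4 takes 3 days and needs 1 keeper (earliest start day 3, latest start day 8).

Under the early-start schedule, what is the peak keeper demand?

9

Early-start schedule: Task 1@1, Task 3@1, Task 5@1, Task 2@4, Task 4@3.
Load per day: day 1: 9, day 2: 5, day 3: 3, day 4: 4, day 5: 4, day 6: 3, day 7: 3, day 8: 0, day 9: 0, day 10: 0.
Peak is 9.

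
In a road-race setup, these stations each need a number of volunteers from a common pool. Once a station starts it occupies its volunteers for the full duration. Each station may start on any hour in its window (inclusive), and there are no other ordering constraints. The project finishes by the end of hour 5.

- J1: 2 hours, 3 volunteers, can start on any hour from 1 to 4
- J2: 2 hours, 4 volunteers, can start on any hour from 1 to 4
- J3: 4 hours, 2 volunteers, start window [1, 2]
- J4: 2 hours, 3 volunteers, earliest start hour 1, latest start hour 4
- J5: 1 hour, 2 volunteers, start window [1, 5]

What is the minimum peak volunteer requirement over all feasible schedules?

Early-start (J1@1, J2@1, J3@1, J4@1, J5@1) gives peak 14: h1:14  h2:12  h3:2  h4:2  h5:0.
Shift J2→3, J5→3.
Schedule J1@1, J2@3, J3@1, J4@1, J5@3: h1:8  h2:8  h3:8  h4:6  h5:0 — peak 8.

8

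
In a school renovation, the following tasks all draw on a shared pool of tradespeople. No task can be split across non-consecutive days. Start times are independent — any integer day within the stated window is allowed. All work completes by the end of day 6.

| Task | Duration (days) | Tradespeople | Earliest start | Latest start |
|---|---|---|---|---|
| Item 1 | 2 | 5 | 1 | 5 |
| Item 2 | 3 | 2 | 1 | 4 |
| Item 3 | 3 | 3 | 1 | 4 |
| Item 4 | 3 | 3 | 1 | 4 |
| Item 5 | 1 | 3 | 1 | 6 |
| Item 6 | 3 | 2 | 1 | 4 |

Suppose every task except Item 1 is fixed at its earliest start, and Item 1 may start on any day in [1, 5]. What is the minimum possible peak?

Item 1@1: d1:18  d2:15  d3:10  d4:0  d5:0  d6:0 → peak 18
Item 1@2: d1:13  d2:15  d3:15  d4:0  d5:0  d6:0 → peak 15
Item 1@3: d1:13  d2:10  d3:15  d4:5  d5:0  d6:0 → peak 15
Item 1@4: d1:13  d2:10  d3:10  d4:5  d5:5  d6:0 → peak 13
Item 1@5: d1:13  d2:10  d3:10  d4:0  d5:5  d6:5 → peak 13
Best is Item 1@4, peak 13.

13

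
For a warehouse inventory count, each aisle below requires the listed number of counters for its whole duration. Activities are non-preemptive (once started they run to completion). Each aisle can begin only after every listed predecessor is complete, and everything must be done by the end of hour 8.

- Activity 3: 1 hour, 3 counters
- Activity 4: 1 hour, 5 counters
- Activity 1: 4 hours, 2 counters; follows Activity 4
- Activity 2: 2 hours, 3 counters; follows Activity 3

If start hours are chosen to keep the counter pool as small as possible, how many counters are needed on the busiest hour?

Early-start (Activity 3@1, Activity 4@1, Activity 1@2, Activity 2@2) gives peak 8: h1:8  h2:5  h3:5  h4:2  h5:2  h6:0  h7:0  h8:0.
Shift Activity 4→2, Activity 1→3, Activity 2→3.
Schedule Activity 3@1, Activity 4@2, Activity 1@3, Activity 2@3: h1:3  h2:5  h3:5  h4:5  h5:2  h6:2  h7:0  h8:0 — peak 5.

5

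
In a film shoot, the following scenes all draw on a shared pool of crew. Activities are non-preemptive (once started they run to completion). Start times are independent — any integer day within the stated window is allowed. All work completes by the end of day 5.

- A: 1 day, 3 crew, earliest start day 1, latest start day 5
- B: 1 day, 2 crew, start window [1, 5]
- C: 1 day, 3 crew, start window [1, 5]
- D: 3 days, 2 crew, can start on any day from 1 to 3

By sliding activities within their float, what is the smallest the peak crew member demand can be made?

4

Early-start (A@1, B@1, C@1, D@1) gives peak 10: d1:10  d2:2  d3:2  d4:0  d5:0.
Shift B→2, C→5, D→2.
Schedule A@1, B@2, C@5, D@2: d1:3  d2:4  d3:2  d4:2  d5:3 — peak 4.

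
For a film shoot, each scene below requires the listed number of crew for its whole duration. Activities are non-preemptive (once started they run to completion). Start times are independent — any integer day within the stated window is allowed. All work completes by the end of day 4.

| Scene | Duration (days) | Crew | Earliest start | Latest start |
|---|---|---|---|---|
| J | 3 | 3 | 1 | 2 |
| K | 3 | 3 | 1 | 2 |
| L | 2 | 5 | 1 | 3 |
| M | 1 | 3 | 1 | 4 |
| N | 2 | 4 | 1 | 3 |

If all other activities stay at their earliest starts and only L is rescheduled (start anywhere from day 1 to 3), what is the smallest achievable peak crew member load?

13

L@1: d1:18  d2:15  d3:6  d4:0 → peak 18
L@2: d1:13  d2:15  d3:11  d4:0 → peak 15
L@3: d1:13  d2:10  d3:11  d4:5 → peak 13
Best is L@3, peak 13.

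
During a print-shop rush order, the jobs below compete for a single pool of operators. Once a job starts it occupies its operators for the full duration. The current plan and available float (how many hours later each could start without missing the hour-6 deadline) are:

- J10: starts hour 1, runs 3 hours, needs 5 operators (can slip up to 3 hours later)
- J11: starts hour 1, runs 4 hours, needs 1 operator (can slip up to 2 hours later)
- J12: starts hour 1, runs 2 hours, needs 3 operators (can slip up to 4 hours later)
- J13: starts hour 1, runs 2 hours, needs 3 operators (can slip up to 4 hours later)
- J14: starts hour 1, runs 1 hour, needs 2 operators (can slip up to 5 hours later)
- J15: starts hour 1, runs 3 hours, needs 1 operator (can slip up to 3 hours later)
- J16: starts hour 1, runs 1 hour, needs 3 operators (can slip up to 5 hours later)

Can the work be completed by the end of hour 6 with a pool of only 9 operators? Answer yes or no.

yes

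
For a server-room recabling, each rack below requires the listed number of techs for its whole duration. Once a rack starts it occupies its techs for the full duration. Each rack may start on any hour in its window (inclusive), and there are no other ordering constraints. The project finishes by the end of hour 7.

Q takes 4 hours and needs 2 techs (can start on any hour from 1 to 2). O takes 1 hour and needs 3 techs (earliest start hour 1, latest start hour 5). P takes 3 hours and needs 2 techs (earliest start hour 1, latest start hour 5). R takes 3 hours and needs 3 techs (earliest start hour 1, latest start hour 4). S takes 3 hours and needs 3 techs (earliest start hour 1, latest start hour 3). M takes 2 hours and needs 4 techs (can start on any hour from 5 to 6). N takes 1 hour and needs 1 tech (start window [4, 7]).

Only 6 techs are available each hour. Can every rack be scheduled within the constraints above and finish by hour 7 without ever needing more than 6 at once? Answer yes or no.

no

Total tech-hours = 44; over 7 hours the average is 44/7 > 6, so some hour must exceed 6.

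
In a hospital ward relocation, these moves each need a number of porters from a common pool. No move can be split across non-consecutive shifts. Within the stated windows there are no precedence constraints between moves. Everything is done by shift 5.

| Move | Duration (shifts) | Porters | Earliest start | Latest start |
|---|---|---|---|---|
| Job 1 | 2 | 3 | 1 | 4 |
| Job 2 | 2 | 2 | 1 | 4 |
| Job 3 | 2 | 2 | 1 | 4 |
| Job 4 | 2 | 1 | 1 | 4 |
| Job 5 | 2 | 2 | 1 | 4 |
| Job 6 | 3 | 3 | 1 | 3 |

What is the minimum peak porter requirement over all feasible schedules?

7

Early-start (Job 1@1, Job 2@1, Job 3@1, Job 4@1, Job 5@1, Job 6@1) gives peak 13: s1:13  s2:13  s3:3  s4:0  s5:0.
Shift Job 4→3, Job 5→3, Job 6→3.
Schedule Job 1@1, Job 2@1, Job 3@1, Job 4@3, Job 5@3, Job 6@3: s1:7  s2:7  s3:6  s4:6  s5:3 — peak 7.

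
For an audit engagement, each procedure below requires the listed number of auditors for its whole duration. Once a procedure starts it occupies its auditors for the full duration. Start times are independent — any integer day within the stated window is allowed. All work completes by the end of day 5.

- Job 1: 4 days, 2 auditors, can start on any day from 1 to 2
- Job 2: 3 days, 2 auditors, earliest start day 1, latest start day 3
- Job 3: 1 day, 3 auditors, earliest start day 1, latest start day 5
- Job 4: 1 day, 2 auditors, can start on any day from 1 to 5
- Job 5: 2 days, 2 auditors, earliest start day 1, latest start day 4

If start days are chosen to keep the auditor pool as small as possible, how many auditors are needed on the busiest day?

6

Early-start (Job 1@1, Job 2@1, Job 3@1, Job 4@1, Job 5@1) gives peak 11: d1:11  d2:6  d3:4  d4:2  d5:0.
Shift Job 3→4, Job 5→2.
Schedule Job 1@1, Job 2@1, Job 3@4, Job 4@1, Job 5@2: d1:6  d2:6  d3:6  d4:5  d5:0 — peak 6.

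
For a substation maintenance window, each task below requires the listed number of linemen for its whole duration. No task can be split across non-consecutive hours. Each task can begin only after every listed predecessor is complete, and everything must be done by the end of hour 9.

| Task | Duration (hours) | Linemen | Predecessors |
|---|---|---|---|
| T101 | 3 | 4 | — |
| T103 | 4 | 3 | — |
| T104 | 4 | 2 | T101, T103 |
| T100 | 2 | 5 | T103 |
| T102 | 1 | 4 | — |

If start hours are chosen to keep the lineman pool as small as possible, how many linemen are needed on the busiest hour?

Early-start (T101@1, T103@1, T104@5, T100@5, T102@1) gives peak 11: h1:11  h2:7  h3:7  h4:3  h5:7  h6:7  h7:2  h8:2  h9:0.
Shift T102→4.
Schedule T101@1, T103@1, T104@5, T100@5, T102@4: h1:7  h2:7  h3:7  h4:7  h5:7  h6:7  h7:2  h8:2  h9:0 — peak 7.

7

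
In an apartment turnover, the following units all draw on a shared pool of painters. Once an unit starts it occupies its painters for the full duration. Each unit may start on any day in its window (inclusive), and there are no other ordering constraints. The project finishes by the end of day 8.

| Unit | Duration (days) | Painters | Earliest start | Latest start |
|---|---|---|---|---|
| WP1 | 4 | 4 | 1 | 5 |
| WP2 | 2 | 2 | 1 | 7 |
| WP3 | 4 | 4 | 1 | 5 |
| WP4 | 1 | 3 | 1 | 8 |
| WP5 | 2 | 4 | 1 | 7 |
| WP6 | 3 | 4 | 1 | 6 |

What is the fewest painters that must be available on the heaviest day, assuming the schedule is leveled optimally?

8

Early-start (WP1@1, WP2@1, WP3@1, WP4@1, WP5@1, WP6@1) gives peak 21: d1:21  d2:18  d3:12  d4:8  d5:0  d6:0  d7:0  d8:0.
Shift WP3→3, WP4→5, WP5→7, WP6→6.
Schedule WP1@1, WP2@1, WP3@3, WP4@5, WP5@7, WP6@6: d1:6  d2:6  d3:8  d4:8  d5:7  d6:8  d7:8  d8:8 — peak 8.
Total painter-days = 59 over 8 days ⇒ peak ≥ ⌈59/8⌉ = 8, so 8 is optimal.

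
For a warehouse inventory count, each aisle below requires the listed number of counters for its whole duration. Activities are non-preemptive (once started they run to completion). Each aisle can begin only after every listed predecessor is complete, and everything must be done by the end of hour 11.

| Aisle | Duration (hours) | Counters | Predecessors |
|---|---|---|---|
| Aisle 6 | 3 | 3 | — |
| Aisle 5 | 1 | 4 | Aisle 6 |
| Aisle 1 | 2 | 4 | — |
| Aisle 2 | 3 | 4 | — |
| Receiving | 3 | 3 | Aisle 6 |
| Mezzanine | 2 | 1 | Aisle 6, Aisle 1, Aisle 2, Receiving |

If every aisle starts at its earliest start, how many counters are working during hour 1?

At early start, hour 1 has: Aisle 6, Aisle 1, Aisle 2.
Demand: 3 + 4 + 4 = 11.

11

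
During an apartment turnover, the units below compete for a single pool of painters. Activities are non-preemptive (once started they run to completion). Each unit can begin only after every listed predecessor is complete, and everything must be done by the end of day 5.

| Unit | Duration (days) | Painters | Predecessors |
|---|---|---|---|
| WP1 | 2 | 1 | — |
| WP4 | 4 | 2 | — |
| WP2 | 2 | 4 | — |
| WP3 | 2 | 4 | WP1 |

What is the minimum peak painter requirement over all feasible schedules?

7

Schedule WP1@1, WP4@1, WP2@1, WP3@3: d1:7  d2:7  d3:6  d4:6  d5:0 — peak 7.
No arrangement of the 24 feasible schedules does better.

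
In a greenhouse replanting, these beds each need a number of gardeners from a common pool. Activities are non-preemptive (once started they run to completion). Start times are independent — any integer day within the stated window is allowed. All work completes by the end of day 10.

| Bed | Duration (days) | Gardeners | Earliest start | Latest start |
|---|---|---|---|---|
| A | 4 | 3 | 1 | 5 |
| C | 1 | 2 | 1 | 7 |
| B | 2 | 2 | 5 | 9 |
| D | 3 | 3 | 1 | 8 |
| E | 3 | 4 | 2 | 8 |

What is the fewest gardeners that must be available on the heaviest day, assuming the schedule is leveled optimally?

Early-start (A@1, C@1, B@5, D@1, E@2) gives peak 10: d1:8  d2:10  d3:10  d4:7  d5:2  d6:2  d7:0  d8:0  d9:0  d10:0.
Shift D→5, E→8.
Schedule A@1, C@1, B@5, D@5, E@8: d1:5  d2:3  d3:3  d4:3  d5:5  d6:5  d7:3  d8:4  d9:4  d10:4 — peak 5.

5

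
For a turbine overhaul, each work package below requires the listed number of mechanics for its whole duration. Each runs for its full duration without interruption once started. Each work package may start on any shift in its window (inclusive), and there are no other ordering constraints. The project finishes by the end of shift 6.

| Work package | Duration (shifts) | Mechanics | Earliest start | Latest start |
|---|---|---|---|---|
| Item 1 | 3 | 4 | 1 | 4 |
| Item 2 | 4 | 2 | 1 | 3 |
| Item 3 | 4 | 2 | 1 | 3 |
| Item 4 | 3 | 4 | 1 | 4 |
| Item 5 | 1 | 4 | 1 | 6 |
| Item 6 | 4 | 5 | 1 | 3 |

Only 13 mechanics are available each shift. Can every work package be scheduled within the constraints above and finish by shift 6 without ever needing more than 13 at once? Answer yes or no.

yes

Schedule Item 1@1, Item 2@1, Item 3@1, Item 4@4, Item 5@1, Item 6@2: s1:12  s2:13  s3:13  s4:13  s5:9  s6:4 — peak 13 ≤ 13.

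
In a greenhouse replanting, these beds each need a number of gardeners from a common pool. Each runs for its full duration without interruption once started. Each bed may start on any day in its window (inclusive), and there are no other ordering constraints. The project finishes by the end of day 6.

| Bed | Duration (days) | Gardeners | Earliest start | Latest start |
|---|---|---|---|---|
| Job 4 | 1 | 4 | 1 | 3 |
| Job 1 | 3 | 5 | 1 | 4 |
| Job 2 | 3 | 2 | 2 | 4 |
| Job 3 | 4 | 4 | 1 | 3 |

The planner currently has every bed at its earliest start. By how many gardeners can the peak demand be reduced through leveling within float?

Early-start peak: d1:13  d2:11  d3:11  d4:6  d5:0  d6:0 ⇒ 13.
Leveled (Job 4@1, Job 1@1, Job 2@4, Job 3@2): d1:9  d2:9  d3:9  d4:6  d5:6  d6:2 ⇒ 9.
Reduction 13 − 9 = 4.

4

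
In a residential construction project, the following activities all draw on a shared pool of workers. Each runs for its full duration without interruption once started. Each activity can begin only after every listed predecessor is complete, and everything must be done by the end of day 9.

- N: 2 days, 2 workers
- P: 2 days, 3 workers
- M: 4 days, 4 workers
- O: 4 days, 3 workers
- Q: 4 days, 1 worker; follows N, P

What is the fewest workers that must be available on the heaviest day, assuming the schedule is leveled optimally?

Early-start (N@1, P@1, M@1, O@1, Q@3) gives peak 12: d1:12  d2:12  d3:8  d4:8  d5:1  d6:1  d7:0  d8:0  d9:0.
Shift P→3, M→5, Q→5.
Schedule N@1, P@3, M@5, O@1, Q@5: d1:5  d2:5  d3:6  d4:6  d5:5  d6:5  d7:5  d8:5  d9:0 — peak 6.

6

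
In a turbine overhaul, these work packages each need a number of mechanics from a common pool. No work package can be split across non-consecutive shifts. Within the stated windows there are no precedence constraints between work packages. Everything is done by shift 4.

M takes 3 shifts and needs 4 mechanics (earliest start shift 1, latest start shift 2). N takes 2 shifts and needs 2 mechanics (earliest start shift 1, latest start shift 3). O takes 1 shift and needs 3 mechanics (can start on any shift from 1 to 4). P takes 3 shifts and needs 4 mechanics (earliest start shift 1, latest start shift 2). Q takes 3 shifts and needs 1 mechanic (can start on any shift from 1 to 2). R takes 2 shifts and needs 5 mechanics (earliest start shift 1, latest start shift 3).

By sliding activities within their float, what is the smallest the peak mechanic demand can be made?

14

Early-start (M@1, N@1, O@1, P@1, Q@1, R@1) gives peak 19: s1:19  s2:16  s3:9  s4:0.
Shift R→3.
Schedule M@1, N@1, O@1, P@1, Q@1, R@3: s1:14  s2:11  s3:14  s4:5 — peak 14.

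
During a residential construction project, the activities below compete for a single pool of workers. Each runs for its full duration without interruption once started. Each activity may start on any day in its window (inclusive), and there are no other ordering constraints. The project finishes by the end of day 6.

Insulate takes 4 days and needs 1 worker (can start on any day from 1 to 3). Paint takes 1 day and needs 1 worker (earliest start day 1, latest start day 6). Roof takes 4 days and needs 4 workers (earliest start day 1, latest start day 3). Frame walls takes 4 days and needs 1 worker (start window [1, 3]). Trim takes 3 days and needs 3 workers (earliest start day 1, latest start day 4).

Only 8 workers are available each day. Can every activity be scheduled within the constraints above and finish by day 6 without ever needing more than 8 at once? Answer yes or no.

The minimum achievable peak is 9; 8 < 9, so no feasible schedule stays within the cap.

no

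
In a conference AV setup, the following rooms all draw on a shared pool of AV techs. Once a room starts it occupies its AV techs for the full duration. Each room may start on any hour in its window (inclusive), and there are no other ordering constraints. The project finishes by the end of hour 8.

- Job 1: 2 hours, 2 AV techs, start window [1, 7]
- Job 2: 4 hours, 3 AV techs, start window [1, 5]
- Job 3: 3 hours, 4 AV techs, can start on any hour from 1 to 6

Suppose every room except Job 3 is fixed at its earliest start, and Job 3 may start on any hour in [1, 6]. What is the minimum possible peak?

5

Job 3@1: h1:9  h2:9  h3:7  h4:3  h5:0  h6:0  h7:0  h8:0 → peak 9
Job 3@2: h1:5  h2:9  h3:7  h4:7  h5:0  h6:0  h7:0  h8:0 → peak 9
Job 3@3: h1:5  h2:5  h3:7  h4:7  h5:4  h6:0  h7:0  h8:0 → peak 7
Job 3@4: h1:5  h2:5  h3:3  h4:7  h5:4  h6:4  h7:0  h8:0 → peak 7
Job 3@5: h1:5  h2:5  h3:3  h4:3  h5:4  h6:4  h7:4  h8:0 → peak 5
Job 3@6: h1:5  h2:5  h3:3  h4:3  h5:0  h6:4  h7:4  h8:4 → peak 5
Best is Job 3@5, peak 5.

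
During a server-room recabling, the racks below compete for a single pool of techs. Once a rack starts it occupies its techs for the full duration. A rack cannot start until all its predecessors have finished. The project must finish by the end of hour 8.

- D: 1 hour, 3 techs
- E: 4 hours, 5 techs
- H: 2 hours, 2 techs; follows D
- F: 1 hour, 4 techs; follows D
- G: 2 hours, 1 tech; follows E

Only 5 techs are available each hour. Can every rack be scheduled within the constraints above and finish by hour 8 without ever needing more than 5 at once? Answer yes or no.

Schedule D@1, E@2, H@6, F@8, G@6: h1:3  h2:5  h3:5  h4:5  h5:5  h6:3  h7:3  h8:4 — peak 5 ≤ 5.

yes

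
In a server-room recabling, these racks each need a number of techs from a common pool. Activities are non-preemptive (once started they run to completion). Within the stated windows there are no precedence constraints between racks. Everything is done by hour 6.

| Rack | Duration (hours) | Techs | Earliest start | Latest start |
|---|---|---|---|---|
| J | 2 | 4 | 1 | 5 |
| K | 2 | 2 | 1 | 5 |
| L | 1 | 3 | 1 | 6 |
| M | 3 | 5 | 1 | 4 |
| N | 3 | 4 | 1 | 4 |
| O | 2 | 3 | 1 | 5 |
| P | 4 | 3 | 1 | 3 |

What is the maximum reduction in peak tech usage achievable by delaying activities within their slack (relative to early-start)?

13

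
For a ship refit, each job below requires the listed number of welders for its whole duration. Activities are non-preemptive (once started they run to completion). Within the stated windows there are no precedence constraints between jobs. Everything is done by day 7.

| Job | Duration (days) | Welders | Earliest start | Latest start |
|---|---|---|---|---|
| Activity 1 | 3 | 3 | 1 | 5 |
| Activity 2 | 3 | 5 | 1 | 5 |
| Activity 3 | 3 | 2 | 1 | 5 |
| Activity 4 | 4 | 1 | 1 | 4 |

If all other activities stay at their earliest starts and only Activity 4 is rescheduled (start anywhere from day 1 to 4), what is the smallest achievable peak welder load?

Activity 4@1: d1:11  d2:11  d3:11  d4:1  d5:0  d6:0  d7:0 → peak 11
Activity 4@2: d1:10  d2:11  d3:11  d4:1  d5:1  d6:0  d7:0 → peak 11
Activity 4@3: d1:10  d2:10  d3:11  d4:1  d5:1  d6:1  d7:0 → peak 11
Activity 4@4: d1:10  d2:10  d3:10  d4:1  d5:1  d6:1  d7:1 → peak 10
Best is Activity 4@4, peak 10.

10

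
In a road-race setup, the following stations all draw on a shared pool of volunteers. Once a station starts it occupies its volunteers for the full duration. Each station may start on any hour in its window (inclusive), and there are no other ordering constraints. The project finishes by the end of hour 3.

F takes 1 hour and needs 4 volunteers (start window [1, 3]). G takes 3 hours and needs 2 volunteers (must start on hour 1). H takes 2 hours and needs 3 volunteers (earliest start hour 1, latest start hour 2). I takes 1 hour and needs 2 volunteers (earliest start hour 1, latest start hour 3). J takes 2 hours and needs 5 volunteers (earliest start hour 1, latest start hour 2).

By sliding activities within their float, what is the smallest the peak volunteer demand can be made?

Early-start (F@1, G@1, H@1, I@1, J@1) gives peak 16: h1:16  h2:10  h3:2.
Shift I→3, J→2.
Schedule F@1, G@1, H@1, I@3, J@2: h1:9  h2:10  h3:9 — peak 10.
Total volunteer-hours = 28 over 3 hours ⇒ peak ≥ ⌈28/3⌉ = 10, so 10 is optimal.

10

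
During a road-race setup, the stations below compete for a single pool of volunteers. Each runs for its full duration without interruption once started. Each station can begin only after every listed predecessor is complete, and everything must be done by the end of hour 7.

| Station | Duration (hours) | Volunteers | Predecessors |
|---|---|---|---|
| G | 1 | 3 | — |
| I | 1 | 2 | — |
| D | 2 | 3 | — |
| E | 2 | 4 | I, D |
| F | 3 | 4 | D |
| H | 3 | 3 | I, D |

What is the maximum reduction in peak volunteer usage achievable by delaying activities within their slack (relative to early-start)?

4

Early-start peak: h1:8  h2:3  h3:11  h4:11  h5:7  h6:0  h7:0 ⇒ 11.
Leveled (G@1, I@2, D@1, E@3, F@5, H@3): h1:6  h2:5  h3:7  h4:7  h5:7  h6:4  h7:4 ⇒ 7.
Reduction 11 − 7 = 4.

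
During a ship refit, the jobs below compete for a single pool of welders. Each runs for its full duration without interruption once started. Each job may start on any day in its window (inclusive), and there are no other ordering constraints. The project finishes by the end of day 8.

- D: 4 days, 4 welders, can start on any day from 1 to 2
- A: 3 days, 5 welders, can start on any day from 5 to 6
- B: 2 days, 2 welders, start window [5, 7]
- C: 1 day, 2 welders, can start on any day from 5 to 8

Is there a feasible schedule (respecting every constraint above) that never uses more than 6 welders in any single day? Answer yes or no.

no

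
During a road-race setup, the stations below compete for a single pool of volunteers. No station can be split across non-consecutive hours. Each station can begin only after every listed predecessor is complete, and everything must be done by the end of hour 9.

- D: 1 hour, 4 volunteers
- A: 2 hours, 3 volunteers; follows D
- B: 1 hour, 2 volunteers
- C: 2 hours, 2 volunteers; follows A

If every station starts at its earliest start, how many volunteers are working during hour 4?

At early start, hour 4 has: C.
Demand: 2 = 2.

2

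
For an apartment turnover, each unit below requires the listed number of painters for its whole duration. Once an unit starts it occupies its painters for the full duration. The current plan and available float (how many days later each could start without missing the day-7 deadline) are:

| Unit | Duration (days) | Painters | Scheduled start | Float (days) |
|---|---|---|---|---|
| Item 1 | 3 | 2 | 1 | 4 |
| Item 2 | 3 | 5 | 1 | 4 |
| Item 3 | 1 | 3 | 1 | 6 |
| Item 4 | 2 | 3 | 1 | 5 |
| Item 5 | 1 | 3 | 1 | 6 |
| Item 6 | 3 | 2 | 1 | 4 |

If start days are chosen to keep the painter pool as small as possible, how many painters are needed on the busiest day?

Early-start (Item 1@1, Item 2@1, Item 3@1, Item 4@1, Item 5@1, Item 6@1) gives peak 18: d1:18  d2:12  d3:9  d4:0  d5:0  d6:0  d7:0.
Shift Item 3→4, Item 4→4, Item 5→6, Item 6→5.
Schedule Item 1@1, Item 2@1, Item 3@4, Item 4@4, Item 5@6, Item 6@5: d1:7  d2:7  d3:7  d4:6  d5:5  d6:5  d7:2 — peak 7.

7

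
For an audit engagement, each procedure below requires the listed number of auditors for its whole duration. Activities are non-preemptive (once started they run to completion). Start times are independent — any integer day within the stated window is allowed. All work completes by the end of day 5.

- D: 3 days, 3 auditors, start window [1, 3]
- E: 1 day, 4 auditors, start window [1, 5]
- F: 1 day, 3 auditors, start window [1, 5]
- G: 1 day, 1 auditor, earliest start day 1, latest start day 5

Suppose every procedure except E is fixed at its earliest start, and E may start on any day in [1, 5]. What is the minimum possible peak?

7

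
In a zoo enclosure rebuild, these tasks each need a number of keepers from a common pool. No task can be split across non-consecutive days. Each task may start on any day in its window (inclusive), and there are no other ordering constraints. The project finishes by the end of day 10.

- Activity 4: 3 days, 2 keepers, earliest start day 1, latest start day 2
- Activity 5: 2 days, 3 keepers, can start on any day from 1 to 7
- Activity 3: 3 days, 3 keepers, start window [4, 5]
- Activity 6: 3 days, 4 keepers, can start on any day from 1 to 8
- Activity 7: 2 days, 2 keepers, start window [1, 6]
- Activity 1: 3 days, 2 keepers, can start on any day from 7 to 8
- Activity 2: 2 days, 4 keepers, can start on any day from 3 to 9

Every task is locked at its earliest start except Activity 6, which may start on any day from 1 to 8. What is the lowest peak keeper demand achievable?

Activity 6@1: d1:11  d2:11  d3:10  d4:7  d5:3  d6:3  d7:2  d8:2  d9:2  d10:0 → peak 11
Activity 6@2: d1:7  d2:11  d3:10  d4:11  d5:3  d6:3  d7:2  d8:2  d9:2  d10:0 → peak 11
Activity 6@3: d1:7  d2:7  d3:10  d4:11  d5:7  d6:3  d7:2  d8:2  d9:2  d10:0 → peak 11
Activity 6@4: d1:7  d2:7  d3:6  d4:11  d5:7  d6:7  d7:2  d8:2  d9:2  d10:0 → peak 11
Activity 6@5: d1:7  d2:7  d3:6  d4:7  d5:7  d6:7  d7:6  d8:2  d9:2  d10:0 → peak 7
Activity 6@6: d1:7  d2:7  d3:6  d4:7  d5:3  d6:7  d7:6  d8:6  d9:2  d10:0 → peak 7
Activity 6@7: d1:7  d2:7  d3:6  d4:7  d5:3  d6:3  d7:6  d8:6  d9:6  d10:0 → peak 7
Activity 6@8: d1:7  d2:7  d3:6  d4:7  d5:3  d6:3  d7:2  d8:6  d9:6  d10:4 → peak 7
Best is Activity 6@5, peak 7.

7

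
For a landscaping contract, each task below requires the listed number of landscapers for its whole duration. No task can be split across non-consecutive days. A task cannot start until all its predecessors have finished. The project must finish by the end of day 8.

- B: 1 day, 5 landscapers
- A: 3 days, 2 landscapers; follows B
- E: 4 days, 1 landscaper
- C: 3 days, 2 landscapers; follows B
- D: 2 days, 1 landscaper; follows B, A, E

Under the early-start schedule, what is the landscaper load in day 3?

5

At early start, day 3 has: A, E, C.
Demand: 2 + 1 + 2 = 5.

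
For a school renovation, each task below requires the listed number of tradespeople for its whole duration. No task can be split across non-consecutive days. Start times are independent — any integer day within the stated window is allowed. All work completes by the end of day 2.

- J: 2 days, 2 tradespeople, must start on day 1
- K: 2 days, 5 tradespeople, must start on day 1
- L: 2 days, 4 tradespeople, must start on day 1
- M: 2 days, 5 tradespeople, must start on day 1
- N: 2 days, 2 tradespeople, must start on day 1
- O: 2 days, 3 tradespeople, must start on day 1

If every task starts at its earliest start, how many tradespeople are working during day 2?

21

At early start, day 2 has: J, K, L, M, N, O.
Demand: 2 + 5 + 4 + 5 + 2 + 3 = 21.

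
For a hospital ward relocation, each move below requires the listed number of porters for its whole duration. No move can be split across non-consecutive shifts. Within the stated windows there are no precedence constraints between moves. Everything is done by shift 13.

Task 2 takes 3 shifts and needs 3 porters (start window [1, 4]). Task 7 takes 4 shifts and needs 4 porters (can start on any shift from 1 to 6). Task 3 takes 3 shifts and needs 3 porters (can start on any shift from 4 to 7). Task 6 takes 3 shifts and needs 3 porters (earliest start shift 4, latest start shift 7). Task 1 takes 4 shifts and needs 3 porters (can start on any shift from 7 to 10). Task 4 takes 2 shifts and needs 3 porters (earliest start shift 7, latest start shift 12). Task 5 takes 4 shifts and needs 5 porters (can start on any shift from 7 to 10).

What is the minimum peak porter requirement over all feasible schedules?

8

Early-start (Task 2@1, Task 7@1, Task 3@4, Task 6@4, Task 1@7, Task 4@7, Task 5@7) gives peak 11: s1:7  s2:7  s3:7  s4:10  s5:6  s6:6  s7:11  s8:11  s9:8  s10:8  s11:0  s12:0  s13:0.
Shift Task 6→5, Task 4→8, Task 5→10.
Schedule Task 2@1, Task 7@1, Task 3@4, Task 6@5, Task 1@7, Task 4@8, Task 5@10: s1:7  s2:7  s3:7  s4:7  s5:6  s6:6  s7:6  s8:6  s9:6  s10:8  s11:5  s12:5  s13:5 — peak 8.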